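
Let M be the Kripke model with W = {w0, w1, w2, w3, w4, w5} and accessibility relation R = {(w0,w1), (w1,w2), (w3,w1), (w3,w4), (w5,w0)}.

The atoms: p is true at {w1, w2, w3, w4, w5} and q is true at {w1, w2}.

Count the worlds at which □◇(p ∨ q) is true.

w0: successors {w1}; ◇(p ∨ q) there: w1:T. ✓
w1: successors {w2}; ◇(p ∨ q) there: w2:F. ✗
w2: no successors, so □◇(p ∨ q) holds vacuously. ✓
w3: successors {w1, w4}; ◇(p ∨ q) there: w1:T, w4:F. ✗
w4: no successors, so □◇(p ∨ q) holds vacuously. ✓
w5: successors {w0}; ◇(p ∨ q) there: w0:T. ✓
Satisfying worlds: {w0, w2, w4, w5}.

4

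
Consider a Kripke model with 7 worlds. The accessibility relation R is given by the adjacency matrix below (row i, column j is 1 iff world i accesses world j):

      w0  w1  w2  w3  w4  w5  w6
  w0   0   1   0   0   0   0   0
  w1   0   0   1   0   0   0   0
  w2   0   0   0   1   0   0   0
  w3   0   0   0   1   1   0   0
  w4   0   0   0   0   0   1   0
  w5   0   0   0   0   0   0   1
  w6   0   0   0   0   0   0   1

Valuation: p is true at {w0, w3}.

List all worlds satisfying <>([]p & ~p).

w0: successors {w1}; []p & ~p there: w1:F. ✗
w1: successors {w2}; []p & ~p there: w2:T. ✓
w2: successors {w3}; []p & ~p there: w3:F. ✗
w3: successors {w3, w4}; []p & ~p there: w3:F, w4:F. ✗
w4: successors {w5}; []p & ~p there: w5:F. ✗
w5: successors {w6}; []p & ~p there: w6:F. ✗
w6: successors {w6}; []p & ~p there: w6:F. ✗

{w1}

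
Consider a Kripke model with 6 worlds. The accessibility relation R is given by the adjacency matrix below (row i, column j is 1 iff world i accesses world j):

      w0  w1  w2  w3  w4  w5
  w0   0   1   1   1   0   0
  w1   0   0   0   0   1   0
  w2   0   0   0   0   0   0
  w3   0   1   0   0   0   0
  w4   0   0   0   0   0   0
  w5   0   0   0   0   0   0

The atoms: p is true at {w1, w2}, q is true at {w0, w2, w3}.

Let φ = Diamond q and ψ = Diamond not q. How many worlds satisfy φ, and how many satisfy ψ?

For Diamond q:
w0: successors {w1, w2, w3}; q there: w1:F, w2:T, w3:T. ✓
w1: successors {w4}; q there: w4:F. ✗
w2: no successors, so Diamond q fails. ✗
w3: successors {w1}; q there: w1:F. ✗
w4: no successors, so Diamond q fails. ✗
w5: no successors, so Diamond q fails. ✗
— 1 world.
For Diamond not q:
w0: successors {w1, w2, w3}; not q there: w1:T, w2:F, w3:F. ✓
w1: successors {w4}; not q there: w4:T. ✓
w2: no successors, so Diamond not q fails. ✗
w3: successors {w1}; not q there: w1:T. ✓
w4: no successors, so Diamond not q fails. ✗
w5: no successors, so Diamond not q fails. ✗
— 3 worlds.

1 and 3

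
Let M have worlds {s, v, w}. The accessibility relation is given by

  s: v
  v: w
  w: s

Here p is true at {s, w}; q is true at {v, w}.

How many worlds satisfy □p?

2

s: successors {v}; p there: v:F. ✗
v: successors {w}; p there: w:T. ✓
w: successors {s}; p there: s:T. ✓
Satisfying worlds: {v, w}.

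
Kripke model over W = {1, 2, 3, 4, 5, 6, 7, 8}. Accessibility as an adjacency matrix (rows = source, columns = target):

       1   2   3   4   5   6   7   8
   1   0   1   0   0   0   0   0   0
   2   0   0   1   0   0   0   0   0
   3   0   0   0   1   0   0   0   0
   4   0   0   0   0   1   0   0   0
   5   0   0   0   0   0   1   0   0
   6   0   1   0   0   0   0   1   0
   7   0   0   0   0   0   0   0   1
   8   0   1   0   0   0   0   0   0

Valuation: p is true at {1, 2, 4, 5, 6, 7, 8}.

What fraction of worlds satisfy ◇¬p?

1/8

1: successors {2}; ¬p there: 2:F. ✗
2: successors {3}; ¬p there: 3:T. ✓
3: successors {4}; ¬p there: 4:F. ✗
4: successors {5}; ¬p there: 5:F. ✗
5: successors {6}; ¬p there: 6:F. ✗
6: successors {2, 7}; ¬p there: 2:F, 7:F. ✗
7: successors {8}; ¬p there: 8:F. ✗
8: successors {2}; ¬p there: 2:F. ✗
That's 1 of 8 worlds, so 1/8.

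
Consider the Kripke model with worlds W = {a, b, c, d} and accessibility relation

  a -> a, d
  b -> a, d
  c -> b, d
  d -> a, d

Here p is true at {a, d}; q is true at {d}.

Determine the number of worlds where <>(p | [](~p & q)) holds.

a: successors {a, d}; p | [](~p & q) there: a:T, d:T. ✓
b: successors {a, d}; p | [](~p & q) there: a:T, d:T. ✓
c: successors {b, d}; p | [](~p & q) there: b:F, d:T. ✓
d: successors {a, d}; p | [](~p & q) there: a:T, d:T. ✓
Satisfying worlds: {a, b, c, d}.

4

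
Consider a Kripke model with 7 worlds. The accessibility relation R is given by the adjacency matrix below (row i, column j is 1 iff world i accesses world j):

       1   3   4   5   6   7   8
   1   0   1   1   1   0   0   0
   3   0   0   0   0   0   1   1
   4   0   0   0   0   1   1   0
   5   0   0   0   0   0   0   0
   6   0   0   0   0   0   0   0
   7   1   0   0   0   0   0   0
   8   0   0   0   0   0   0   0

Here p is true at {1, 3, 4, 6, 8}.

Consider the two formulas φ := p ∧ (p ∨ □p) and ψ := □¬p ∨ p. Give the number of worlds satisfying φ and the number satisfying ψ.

5 and 6

For p ∧ (p ∨ □p):
1: p is T, p ∨ □p is T. ✓
3: p is T, p ∨ □p is T. ✓
4: p is T, p ∨ □p is T. ✓
5: p is F, p ∨ □p is T. ✗
6: p is T, p ∨ □p is T. ✓
7: p is F, p ∨ □p is T. ✗
8: p is T, p ∨ □p is T. ✓
— 5 worlds.
For □¬p ∨ p:
1: □¬p is F, p is T. ✓
3: □¬p is F, p is T. ✓
4: □¬p is F, p is T. ✓
5: □¬p is T, p is F. ✓
6: □¬p is T, p is T. ✓
7: □¬p is F, p is F. ✗
8: □¬p is T, p is T. ✓
— 6 worlds.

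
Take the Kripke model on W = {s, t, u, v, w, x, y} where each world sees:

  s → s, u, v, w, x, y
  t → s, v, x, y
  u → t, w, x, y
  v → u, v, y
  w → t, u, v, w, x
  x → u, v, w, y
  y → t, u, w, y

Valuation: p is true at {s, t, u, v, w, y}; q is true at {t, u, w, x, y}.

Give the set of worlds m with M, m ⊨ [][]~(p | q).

s: successors {s, u, v, w, x, y}; []~(p | q) there: s:F, u:F, v:F, w:F, x:F, y:F. ✗
t: successors {s, v, x, y}; []~(p | q) there: s:F, v:F, x:F, y:F. ✗
u: successors {t, w, x, y}; []~(p | q) there: t:F, w:F, x:F, y:F. ✗
v: successors {u, v, y}; []~(p | q) there: u:F, v:F, y:F. ✗
w: successors {t, u, v, w, x}; []~(p | q) there: t:F, u:F, v:F, w:F, x:F. ✗
x: successors {u, v, w, y}; []~(p | q) there: u:F, v:F, w:F, y:F. ✗
y: successors {t, u, w, y}; []~(p | q) there: t:F, u:F, w:F, y:F. ✗

∅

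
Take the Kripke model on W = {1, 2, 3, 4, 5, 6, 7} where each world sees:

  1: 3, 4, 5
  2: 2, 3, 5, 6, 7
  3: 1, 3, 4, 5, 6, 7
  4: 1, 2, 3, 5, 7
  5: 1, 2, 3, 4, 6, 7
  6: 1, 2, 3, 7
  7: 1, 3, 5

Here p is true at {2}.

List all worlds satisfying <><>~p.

1: successors {3, 4, 5}; <>~p there: 3:T, 4:T, 5:T. ✓
2: successors {2, 3, 5, 6, 7}; <>~p there: 2:T, 3:T, 5:T, 6:T, 7:T. ✓
3: successors {1, 3, 4, 5, 6, 7}; <>~p there: 1:T, 3:T, 4:T, 5:T, 6:T, 7:T. ✓
4: successors {1, 2, 3, 5, 7}; <>~p there: 1:T, 2:T, 3:T, 5:T, 7:T. ✓
5: successors {1, 2, 3, 4, 6, 7}; <>~p there: 1:T, 2:T, 3:T, 4:T, 6:T, 7:T. ✓
6: successors {1, 2, 3, 7}; <>~p there: 1:T, 2:T, 3:T, 7:T. ✓
7: successors {1, 3, 5}; <>~p there: 1:T, 3:T, 5:T. ✓

{1, 2, 3, 4, 5, 6, 7}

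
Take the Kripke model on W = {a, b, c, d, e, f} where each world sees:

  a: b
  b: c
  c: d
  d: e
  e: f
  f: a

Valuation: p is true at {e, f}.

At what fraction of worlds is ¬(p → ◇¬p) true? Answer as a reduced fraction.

1/6

a: p → ◇¬p is T. ✗
b: p → ◇¬p is T. ✗
c: p → ◇¬p is T. ✗
d: p → ◇¬p is T. ✗
e: p → ◇¬p is F. ✓
f: p → ◇¬p is T. ✗
That's 1 of 6 worlds, so 1/6.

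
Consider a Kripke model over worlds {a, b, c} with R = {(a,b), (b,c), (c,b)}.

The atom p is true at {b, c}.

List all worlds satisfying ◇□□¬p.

a: successors {b}; □□¬p there: b:F. ✗
b: successors {c}; □□¬p there: c:F. ✗
c: successors {b}; □□¬p there: b:F. ✗

∅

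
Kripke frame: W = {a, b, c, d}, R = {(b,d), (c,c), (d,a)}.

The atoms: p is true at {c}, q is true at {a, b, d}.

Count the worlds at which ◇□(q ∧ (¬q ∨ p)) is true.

1

a: no successors, so ◇□(q ∧ (¬q ∨ p)) fails. ✗
b: successors {d}; □(q ∧ (¬q ∨ p)) there: d:F. ✗
c: successors {c}; □(q ∧ (¬q ∨ p)) there: c:F. ✗
d: successors {a}; □(q ∧ (¬q ∨ p)) there: a:T. ✓
Satisfying worlds: {d}.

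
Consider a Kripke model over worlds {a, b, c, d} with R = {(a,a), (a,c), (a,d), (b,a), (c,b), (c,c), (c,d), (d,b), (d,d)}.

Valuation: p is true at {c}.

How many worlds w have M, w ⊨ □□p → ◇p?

a: □□p is F, ◇p is T. ✓
b: □□p is F, ◇p is F. ✓
c: □□p is F, ◇p is T. ✓
d: □□p is F, ◇p is F. ✓
Satisfying worlds: {a, b, c, d}.

4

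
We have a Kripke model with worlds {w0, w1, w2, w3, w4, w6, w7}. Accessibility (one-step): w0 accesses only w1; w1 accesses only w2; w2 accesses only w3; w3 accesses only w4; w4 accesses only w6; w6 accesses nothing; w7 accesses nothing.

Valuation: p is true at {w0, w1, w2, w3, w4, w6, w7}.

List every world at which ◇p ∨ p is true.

{w0, w1, w2, w3, w4, w6, w7}

w0: ◇p is T, p is T. ✓
w1: ◇p is T, p is T. ✓
w2: ◇p is T, p is T. ✓
w3: ◇p is T, p is T. ✓
w4: ◇p is T, p is T. ✓
w6: ◇p is F, p is T. ✓
w7: ◇p is F, p is T. ✓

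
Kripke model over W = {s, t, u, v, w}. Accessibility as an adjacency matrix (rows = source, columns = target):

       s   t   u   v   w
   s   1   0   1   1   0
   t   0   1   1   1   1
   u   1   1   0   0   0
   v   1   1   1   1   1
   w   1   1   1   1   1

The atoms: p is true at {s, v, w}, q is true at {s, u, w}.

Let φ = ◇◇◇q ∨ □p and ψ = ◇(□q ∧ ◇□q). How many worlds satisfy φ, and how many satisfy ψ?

5 and 0

For ◇◇◇q ∨ □p:
s: ◇◇◇q is T, □p is F. ✓
t: ◇◇◇q is T, □p is F. ✓
u: ◇◇◇q is T, □p is F. ✓
v: ◇◇◇q is T, □p is F. ✓
w: ◇◇◇q is T, □p is F. ✓
— 5 worlds.
For ◇(□q ∧ ◇□q):
s: successors {s, u, v}; □q ∧ ◇□q there: s:F, u:F, v:F. ✗
t: successors {t, u, v, w}; □q ∧ ◇□q there: t:F, u:F, v:F, w:F. ✗
u: successors {s, t}; □q ∧ ◇□q there: s:F, t:F. ✗
v: successors {s, t, u, v, w}; □q ∧ ◇□q there: s:F, t:F, u:F, v:F, w:F. ✗
w: successors {s, t, u, v, w}; □q ∧ ◇□q there: s:F, t:F, u:F, v:F, w:F. ✗
— 0 worlds.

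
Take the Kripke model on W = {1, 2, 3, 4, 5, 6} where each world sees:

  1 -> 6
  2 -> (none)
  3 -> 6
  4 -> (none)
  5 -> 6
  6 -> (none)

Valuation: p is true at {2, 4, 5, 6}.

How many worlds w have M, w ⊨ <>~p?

1: successors {6}; ~p there: 6:F. ✗
2: no successors, so <>~p fails. ✗
3: successors {6}; ~p there: 6:F. ✗
4: no successors, so <>~p fails. ✗
5: successors {6}; ~p there: 6:F. ✗
6: no successors, so <>~p fails. ✗
Satisfying worlds: ∅.

0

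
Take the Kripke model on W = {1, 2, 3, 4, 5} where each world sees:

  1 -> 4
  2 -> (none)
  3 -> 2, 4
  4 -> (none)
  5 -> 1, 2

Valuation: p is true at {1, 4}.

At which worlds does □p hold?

1: successors {4}; p there: 4:T. ✓
2: no successors, so □p holds vacuously. ✓
3: successors {2, 4}; p there: 2:F, 4:T. ✗
4: no successors, so □p holds vacuously. ✓
5: successors {1, 2}; p there: 1:T, 2:F. ✗

{1, 2, 4}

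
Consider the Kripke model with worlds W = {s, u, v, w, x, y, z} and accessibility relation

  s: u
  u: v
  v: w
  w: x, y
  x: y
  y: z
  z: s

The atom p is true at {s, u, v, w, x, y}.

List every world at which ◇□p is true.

{s, u, v, w, y, z}

s: successors {u}; □p there: u:T. ✓
u: successors {v}; □p there: v:T. ✓
v: successors {w}; □p there: w:T. ✓
w: successors {x, y}; □p there: x:T, y:F. ✓
x: successors {y}; □p there: y:F. ✗
y: successors {z}; □p there: z:T. ✓
z: successors {s}; □p there: s:T. ✓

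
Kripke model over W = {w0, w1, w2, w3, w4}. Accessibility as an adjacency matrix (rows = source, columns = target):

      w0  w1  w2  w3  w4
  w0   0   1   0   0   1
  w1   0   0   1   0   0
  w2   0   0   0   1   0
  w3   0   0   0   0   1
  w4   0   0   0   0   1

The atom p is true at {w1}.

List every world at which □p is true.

∅

w0: successors {w1, w4}; p there: w1:T, w4:F. ✗
w1: successors {w2}; p there: w2:F. ✗
w2: successors {w3}; p there: w3:F. ✗
w3: successors {w4}; p there: w4:F. ✗
w4: successors {w4}; p there: w4:F. ✗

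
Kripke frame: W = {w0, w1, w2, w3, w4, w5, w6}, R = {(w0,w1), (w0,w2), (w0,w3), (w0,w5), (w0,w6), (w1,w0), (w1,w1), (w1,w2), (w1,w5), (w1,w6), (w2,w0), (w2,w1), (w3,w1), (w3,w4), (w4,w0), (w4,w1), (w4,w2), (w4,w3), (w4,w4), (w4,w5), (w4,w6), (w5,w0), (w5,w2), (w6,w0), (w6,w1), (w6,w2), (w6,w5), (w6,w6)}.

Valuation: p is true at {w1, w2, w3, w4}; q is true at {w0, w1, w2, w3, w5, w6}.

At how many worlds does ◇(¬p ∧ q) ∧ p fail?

w0: ◇(¬p ∧ q) is T, p is F. ✗
w1: ◇(¬p ∧ q) is T, p is T. ✓
w2: ◇(¬p ∧ q) is T, p is T. ✓
w3: ◇(¬p ∧ q) is F, p is T. ✗
w4: ◇(¬p ∧ q) is T, p is T. ✓
w5: ◇(¬p ∧ q) is T, p is F. ✗
w6: ◇(¬p ∧ q) is T, p is F. ✗
Satisfying worlds: {w1, w2, w4}.
So ◇(¬p ∧ q) ∧ p fails at the other 4 worlds.

4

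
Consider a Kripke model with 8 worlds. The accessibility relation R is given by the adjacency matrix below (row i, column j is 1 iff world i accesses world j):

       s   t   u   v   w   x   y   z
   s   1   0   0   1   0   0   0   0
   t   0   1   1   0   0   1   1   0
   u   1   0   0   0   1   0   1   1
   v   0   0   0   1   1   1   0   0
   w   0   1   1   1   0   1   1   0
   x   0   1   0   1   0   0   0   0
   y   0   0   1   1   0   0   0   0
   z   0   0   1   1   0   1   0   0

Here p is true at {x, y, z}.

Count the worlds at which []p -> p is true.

s: []p is F, p is F. ✓
t: []p is F, p is F. ✓
u: []p is F, p is F. ✓
v: []p is F, p is F. ✓
w: []p is F, p is F. ✓
x: []p is F, p is T. ✓
y: []p is F, p is T. ✓
z: []p is F, p is T. ✓
Satisfying worlds: {s, t, u, v, w, x, y, z}.

8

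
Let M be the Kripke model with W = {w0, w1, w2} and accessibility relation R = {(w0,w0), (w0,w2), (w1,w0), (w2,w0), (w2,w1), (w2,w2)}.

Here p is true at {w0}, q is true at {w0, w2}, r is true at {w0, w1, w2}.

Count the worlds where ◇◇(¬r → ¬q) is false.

0

w0: successors {w0, w2}; ◇(¬r → ¬q) there: w0:T, w2:T. ✓
w1: successors {w0}; ◇(¬r → ¬q) there: w0:T. ✓
w2: successors {w0, w1, w2}; ◇(¬r → ¬q) there: w0:T, w1:T, w2:T. ✓
Satisfying worlds: {w0, w1, w2}.
So ◇◇(¬r → ¬q) fails at the other 0 worlds.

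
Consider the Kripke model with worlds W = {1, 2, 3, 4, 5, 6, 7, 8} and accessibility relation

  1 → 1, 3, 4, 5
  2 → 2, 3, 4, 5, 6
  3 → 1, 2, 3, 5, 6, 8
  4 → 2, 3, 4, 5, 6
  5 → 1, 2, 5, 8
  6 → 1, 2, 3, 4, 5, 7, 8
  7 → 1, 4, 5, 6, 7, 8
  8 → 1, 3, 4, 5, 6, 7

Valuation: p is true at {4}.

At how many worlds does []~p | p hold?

1: []~p is F, p is F. ✗
2: []~p is F, p is F. ✗
3: []~p is T, p is F. ✓
4: []~p is F, p is T. ✓
5: []~p is T, p is F. ✓
6: []~p is F, p is F. ✗
7: []~p is F, p is F. ✗
8: []~p is F, p is F. ✗
Satisfying worlds: {3, 4, 5}.

3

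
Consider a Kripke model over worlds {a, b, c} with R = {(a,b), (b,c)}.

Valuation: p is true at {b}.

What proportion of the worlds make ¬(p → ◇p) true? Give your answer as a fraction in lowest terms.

1/3

a: p → ◇p is T. ✗
b: p → ◇p is F. ✓
c: p → ◇p is T. ✗
That's 1 of 3 worlds, so 1/3.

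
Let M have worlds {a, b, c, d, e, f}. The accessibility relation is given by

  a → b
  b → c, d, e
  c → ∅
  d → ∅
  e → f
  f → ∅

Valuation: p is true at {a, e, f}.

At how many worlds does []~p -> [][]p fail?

a: []~p is T, [][]p is F. ✗
b: []~p is F, [][]p is T. ✓
c: []~p is T, [][]p is T. ✓
d: []~p is T, [][]p is T. ✓
e: []~p is F, [][]p is T. ✓
f: []~p is T, [][]p is T. ✓
Satisfying worlds: {b, c, d, e, f}.
So []~p -> [][]p fails at the other 1 world.

1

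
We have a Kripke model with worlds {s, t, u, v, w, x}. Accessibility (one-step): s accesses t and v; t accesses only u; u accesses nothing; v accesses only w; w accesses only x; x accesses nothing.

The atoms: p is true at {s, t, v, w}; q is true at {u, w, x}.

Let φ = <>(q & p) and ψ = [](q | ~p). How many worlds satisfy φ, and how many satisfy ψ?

1 and 5

For <>(q & p):
s: successors {t, v}; q & p there: t:F, v:F. ✗
t: successors {u}; q & p there: u:F. ✗
u: no successors, so <>(q & p) fails. ✗
v: successors {w}; q & p there: w:T. ✓
w: successors {x}; q & p there: x:F. ✗
x: no successors, so <>(q & p) fails. ✗
— 1 world.
For [](q | ~p):
s: successors {t, v}; q | ~p there: t:F, v:F. ✗
t: successors {u}; q | ~p there: u:T. ✓
u: no successors, so [](q | ~p) holds vacuously. ✓
v: successors {w}; q | ~p there: w:T. ✓
w: successors {x}; q | ~p there: x:T. ✓
x: no successors, so [](q | ~p) holds vacuously. ✓
— 5 worlds.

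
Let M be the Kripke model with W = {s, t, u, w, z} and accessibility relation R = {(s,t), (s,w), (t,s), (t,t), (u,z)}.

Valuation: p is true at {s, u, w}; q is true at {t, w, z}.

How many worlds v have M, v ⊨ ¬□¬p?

s: □¬p is F. ✓
t: □¬p is F. ✓
u: □¬p is T. ✗
w: □¬p is T. ✗
z: □¬p is T. ✗
Satisfying worlds: {s, t}.

2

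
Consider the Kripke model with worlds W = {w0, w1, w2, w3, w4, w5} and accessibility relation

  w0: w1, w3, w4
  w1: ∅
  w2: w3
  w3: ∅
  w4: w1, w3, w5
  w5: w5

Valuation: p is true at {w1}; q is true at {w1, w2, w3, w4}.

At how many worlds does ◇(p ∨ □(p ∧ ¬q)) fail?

w0: successors {w1, w3, w4}; p ∨ □(p ∧ ¬q) there: w1:T, w3:T, w4:F. ✓
w1: no successors, so ◇(p ∨ □(p ∧ ¬q)) fails. ✗
w2: successors {w3}; p ∨ □(p ∧ ¬q) there: w3:T. ✓
w3: no successors, so ◇(p ∨ □(p ∧ ¬q)) fails. ✗
w4: successors {w1, w3, w5}; p ∨ □(p ∧ ¬q) there: w1:T, w3:T, w5:F. ✓
w5: successors {w5}; p ∨ □(p ∧ ¬q) there: w5:F. ✗
Satisfying worlds: {w0, w2, w4}.
So ◇(p ∨ □(p ∧ ¬q)) fails at the other 3 worlds.

3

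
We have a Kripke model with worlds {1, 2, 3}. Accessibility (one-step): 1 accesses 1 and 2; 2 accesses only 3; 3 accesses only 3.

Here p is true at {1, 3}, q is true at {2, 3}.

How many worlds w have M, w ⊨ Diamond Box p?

3

1: successors {1, 2}; Box p there: 1:F, 2:T. ✓
2: successors {3}; Box p there: 3:T. ✓
3: successors {3}; Box p there: 3:T. ✓
Satisfying worlds: {1, 2, 3}.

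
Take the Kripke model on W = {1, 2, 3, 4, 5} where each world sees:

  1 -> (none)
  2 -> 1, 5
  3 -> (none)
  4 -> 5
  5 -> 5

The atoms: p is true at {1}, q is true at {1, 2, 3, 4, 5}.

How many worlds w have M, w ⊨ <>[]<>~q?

1: no successors, so <>[]<>~q fails. ✗
2: successors {1, 5}; []<>~q there: 1:T, 5:F. ✓
3: no successors, so <>[]<>~q fails. ✗
4: successors {5}; []<>~q there: 5:F. ✗
5: successors {5}; []<>~q there: 5:F. ✗
Satisfying worlds: {2}.

1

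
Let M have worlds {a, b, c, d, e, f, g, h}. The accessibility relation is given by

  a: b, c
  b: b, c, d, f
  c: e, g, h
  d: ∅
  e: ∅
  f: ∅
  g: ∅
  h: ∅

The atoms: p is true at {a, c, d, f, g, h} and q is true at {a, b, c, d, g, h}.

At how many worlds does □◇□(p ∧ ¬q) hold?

6

a: successors {b, c}; ◇□(p ∧ ¬q) there: b:T, c:T. ✓
b: successors {b, c, d, f}; ◇□(p ∧ ¬q) there: b:T, c:T, d:F, f:F. ✗
c: successors {e, g, h}; ◇□(p ∧ ¬q) there: e:F, g:F, h:F. ✗
d: no successors, so □◇□(p ∧ ¬q) holds vacuously. ✓
e: no successors, so □◇□(p ∧ ¬q) holds vacuously. ✓
f: no successors, so □◇□(p ∧ ¬q) holds vacuously. ✓
g: no successors, so □◇□(p ∧ ¬q) holds vacuously. ✓
h: no successors, so □◇□(p ∧ ¬q) holds vacuously. ✓
Satisfying worlds: {a, d, e, f, g, h}.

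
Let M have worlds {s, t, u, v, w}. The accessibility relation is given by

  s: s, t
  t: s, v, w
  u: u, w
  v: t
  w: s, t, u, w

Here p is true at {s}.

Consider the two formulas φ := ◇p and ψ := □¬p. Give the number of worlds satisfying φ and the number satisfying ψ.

For ◇p:
s: successors {s, t}; p there: s:T, t:F. ✓
t: successors {s, v, w}; p there: s:T, v:F, w:F. ✓
u: successors {u, w}; p there: u:F, w:F. ✗
v: successors {t}; p there: t:F. ✗
w: successors {s, t, u, w}; p there: s:T, t:F, u:F, w:F. ✓
— 3 worlds.
For □¬p:
s: successors {s, t}; ¬p there: s:F, t:T. ✗
t: successors {s, v, w}; ¬p there: s:F, v:T, w:T. ✗
u: successors {u, w}; ¬p there: u:T, w:T. ✓
v: successors {t}; ¬p there: t:T. ✓
w: successors {s, t, u, w}; ¬p there: s:F, t:T, u:T, w:T. ✗
— 2 worlds.

3 and 2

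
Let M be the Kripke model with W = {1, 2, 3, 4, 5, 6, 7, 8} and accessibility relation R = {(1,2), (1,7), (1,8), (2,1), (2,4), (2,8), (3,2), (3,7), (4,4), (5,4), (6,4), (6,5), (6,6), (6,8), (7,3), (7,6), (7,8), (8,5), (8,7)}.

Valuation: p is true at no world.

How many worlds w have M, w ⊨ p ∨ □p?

1: p is F, □p is F. ✗
2: p is F, □p is F. ✗
3: p is F, □p is F. ✗
4: p is F, □p is F. ✗
5: p is F, □p is F. ✗
6: p is F, □p is F. ✗
7: p is F, □p is F. ✗
8: p is F, □p is F. ✗
Satisfying worlds: ∅.

0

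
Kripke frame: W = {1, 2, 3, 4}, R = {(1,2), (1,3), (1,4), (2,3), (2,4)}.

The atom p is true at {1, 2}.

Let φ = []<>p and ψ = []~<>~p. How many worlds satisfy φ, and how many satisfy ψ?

For []<>p:
1: successors {2, 3, 4}; <>p there: 2:F, 3:F, 4:F. ✗
2: successors {3, 4}; <>p there: 3:F, 4:F. ✗
3: no successors, so []<>p holds vacuously. ✓
4: no successors, so []<>p holds vacuously. ✓
— 2 worlds.
For []~<>~p:
1: successors {2, 3, 4}; ~<>~p there: 2:F, 3:T, 4:T. ✗
2: successors {3, 4}; ~<>~p there: 3:T, 4:T. ✓
3: no successors, so []~<>~p holds vacuously. ✓
4: no successors, so []~<>~p holds vacuously. ✓
— 3 worlds.

2 and 3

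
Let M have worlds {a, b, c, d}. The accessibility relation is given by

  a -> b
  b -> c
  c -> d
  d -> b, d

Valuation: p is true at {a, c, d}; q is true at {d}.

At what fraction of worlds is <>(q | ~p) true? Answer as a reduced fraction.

3/4

a: successors {b}; q | ~p there: b:T. ✓
b: successors {c}; q | ~p there: c:F. ✗
c: successors {d}; q | ~p there: d:T. ✓
d: successors {b, d}; q | ~p there: b:T, d:T. ✓
That's 3 of 4 worlds, so 3/4.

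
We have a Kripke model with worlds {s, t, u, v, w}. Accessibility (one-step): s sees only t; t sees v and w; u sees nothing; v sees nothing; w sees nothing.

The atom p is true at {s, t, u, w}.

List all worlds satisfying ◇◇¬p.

{s}

s: successors {t}; ◇¬p there: t:T. ✓
t: successors {v, w}; ◇¬p there: v:F, w:F. ✗
u: no successors, so ◇◇¬p fails. ✗
v: no successors, so ◇◇¬p fails. ✗
w: no successors, so ◇◇¬p fails. ✗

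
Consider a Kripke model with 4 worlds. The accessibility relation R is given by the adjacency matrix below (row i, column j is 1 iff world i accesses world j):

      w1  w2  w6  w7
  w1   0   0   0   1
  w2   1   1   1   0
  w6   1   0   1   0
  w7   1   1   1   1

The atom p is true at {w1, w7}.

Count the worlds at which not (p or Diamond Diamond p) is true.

0

w1: p or Diamond Diamond p is T. ✗
w2: p or Diamond Diamond p is T. ✗
w6: p or Diamond Diamond p is T. ✗
w7: p or Diamond Diamond p is T. ✗
Satisfying worlds: ∅.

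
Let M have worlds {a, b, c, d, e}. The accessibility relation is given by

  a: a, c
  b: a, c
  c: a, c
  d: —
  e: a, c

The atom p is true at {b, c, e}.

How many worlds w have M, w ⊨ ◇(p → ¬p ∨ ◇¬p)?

a: successors {a, c}; p → ¬p ∨ ◇¬p there: a:T, c:T. ✓
b: successors {a, c}; p → ¬p ∨ ◇¬p there: a:T, c:T. ✓
c: successors {a, c}; p → ¬p ∨ ◇¬p there: a:T, c:T. ✓
d: no successors, so ◇(p → ¬p ∨ ◇¬p) fails. ✗
e: successors {a, c}; p → ¬p ∨ ◇¬p there: a:T, c:T. ✓
Satisfying worlds: {a, b, c, e}.

4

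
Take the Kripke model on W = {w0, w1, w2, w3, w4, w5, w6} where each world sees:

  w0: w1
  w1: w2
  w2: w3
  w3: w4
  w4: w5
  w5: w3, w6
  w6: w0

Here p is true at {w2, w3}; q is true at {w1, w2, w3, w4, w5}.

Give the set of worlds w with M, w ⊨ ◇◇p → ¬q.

{w0, w2, w3, w5, w6}

w0: ◇◇p is T, ¬q is T. ✓
w1: ◇◇p is T, ¬q is F. ✗
w2: ◇◇p is F, ¬q is F. ✓
w3: ◇◇p is F, ¬q is F. ✓
w4: ◇◇p is T, ¬q is F. ✗
w5: ◇◇p is F, ¬q is F. ✓
w6: ◇◇p is F, ¬q is T. ✓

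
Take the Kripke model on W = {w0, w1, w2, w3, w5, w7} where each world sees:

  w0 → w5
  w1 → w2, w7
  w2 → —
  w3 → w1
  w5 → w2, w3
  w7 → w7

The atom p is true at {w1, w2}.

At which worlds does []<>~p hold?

w0: successors {w5}; <>~p there: w5:T. ✓
w1: successors {w2, w7}; <>~p there: w2:F, w7:T. ✗
w2: no successors, so []<>~p holds vacuously. ✓
w3: successors {w1}; <>~p there: w1:T. ✓
w5: successors {w2, w3}; <>~p there: w2:F, w3:F. ✗
w7: successors {w7}; <>~p there: w7:T. ✓

{w0, w2, w3, w7}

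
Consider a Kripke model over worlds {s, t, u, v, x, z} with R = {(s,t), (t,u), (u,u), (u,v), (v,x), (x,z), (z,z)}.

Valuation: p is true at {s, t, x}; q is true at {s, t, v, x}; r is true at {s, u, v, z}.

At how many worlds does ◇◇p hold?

1

s: successors {t}; ◇p there: t:F. ✗
t: successors {u}; ◇p there: u:F. ✗
u: successors {u, v}; ◇p there: u:F, v:T. ✓
v: successors {x}; ◇p there: x:F. ✗
x: successors {z}; ◇p there: z:F. ✗
z: successors {z}; ◇p there: z:F. ✗
Satisfying worlds: {u}.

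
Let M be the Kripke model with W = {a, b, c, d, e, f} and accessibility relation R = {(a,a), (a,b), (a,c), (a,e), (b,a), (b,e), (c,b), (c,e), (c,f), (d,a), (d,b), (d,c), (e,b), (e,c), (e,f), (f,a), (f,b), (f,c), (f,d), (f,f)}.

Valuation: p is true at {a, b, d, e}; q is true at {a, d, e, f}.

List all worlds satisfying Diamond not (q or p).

a: successors {a, b, c, e}; not (q or p) there: a:F, b:F, c:T, e:F. ✓
b: successors {a, e}; not (q or p) there: a:F, e:F. ✗
c: successors {b, e, f}; not (q or p) there: b:F, e:F, f:F. ✗
d: successors {a, b, c}; not (q or p) there: a:F, b:F, c:T. ✓
e: successors {b, c, f}; not (q or p) there: b:F, c:T, f:F. ✓
f: successors {a, b, c, d, f}; not (q or p) there: a:F, b:F, c:T, d:F, f:F. ✓

{a, d, e, f}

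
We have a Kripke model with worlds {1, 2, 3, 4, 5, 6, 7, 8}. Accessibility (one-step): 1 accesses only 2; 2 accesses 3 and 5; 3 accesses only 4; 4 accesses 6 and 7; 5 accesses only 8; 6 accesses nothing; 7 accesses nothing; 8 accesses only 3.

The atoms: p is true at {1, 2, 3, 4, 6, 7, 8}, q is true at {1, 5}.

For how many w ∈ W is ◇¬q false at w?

1: successors {2}; ¬q there: 2:T. ✓
2: successors {3, 5}; ¬q there: 3:T, 5:F. ✓
3: successors {4}; ¬q there: 4:T. ✓
4: successors {6, 7}; ¬q there: 6:T, 7:T. ✓
5: successors {8}; ¬q there: 8:T. ✓
6: no successors, so ◇¬q fails. ✗
7: no successors, so ◇¬q fails. ✗
8: successors {3}; ¬q there: 3:T. ✓
Satisfying worlds: {1, 2, 3, 4, 5, 8}.
So ◇¬q fails at the other 2 worlds.

2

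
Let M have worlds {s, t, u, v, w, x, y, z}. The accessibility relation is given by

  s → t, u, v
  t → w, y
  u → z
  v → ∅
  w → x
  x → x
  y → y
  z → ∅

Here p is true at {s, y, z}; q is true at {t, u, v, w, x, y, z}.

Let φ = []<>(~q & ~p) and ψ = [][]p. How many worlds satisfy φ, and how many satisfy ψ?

For []<>(~q & ~p):
s: successors {t, u, v}; <>(~q & ~p) there: t:F, u:F, v:F. ✗
t: successors {w, y}; <>(~q & ~p) there: w:F, y:F. ✗
u: successors {z}; <>(~q & ~p) there: z:F. ✗
v: no successors, so []<>(~q & ~p) holds vacuously. ✓
w: successors {x}; <>(~q & ~p) there: x:F. ✗
x: successors {x}; <>(~q & ~p) there: x:F. ✗
y: successors {y}; <>(~q & ~p) there: y:F. ✗
z: no successors, so []<>(~q & ~p) holds vacuously. ✓
— 2 worlds.
For [][]p:
s: successors {t, u, v}; []p there: t:F, u:T, v:T. ✗
t: successors {w, y}; []p there: w:F, y:T. ✗
u: successors {z}; []p there: z:T. ✓
v: no successors, so [][]p holds vacuously. ✓
w: successors {x}; []p there: x:F. ✗
x: successors {x}; []p there: x:F. ✗
y: successors {y}; []p there: y:T. ✓
z: no successors, so [][]p holds vacuously. ✓
— 4 worlds.

2 and 4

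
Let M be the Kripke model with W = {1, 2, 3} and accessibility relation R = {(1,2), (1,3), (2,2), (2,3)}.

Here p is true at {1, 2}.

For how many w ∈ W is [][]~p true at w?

1: successors {2, 3}; []~p there: 2:F, 3:T. ✗
2: successors {2, 3}; []~p there: 2:F, 3:T. ✗
3: no successors, so [][]~p holds vacuously. ✓
Satisfying worlds: {3}.

1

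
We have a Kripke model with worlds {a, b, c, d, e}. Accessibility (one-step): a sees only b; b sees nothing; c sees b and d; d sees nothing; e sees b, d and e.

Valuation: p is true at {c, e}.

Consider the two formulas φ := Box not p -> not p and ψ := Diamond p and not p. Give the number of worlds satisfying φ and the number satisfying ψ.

4 and 0

For Box not p -> not p:
a: Box not p is T, not p is T. ✓
b: Box not p is T, not p is T. ✓
c: Box not p is T, not p is F. ✗
d: Box not p is T, not p is T. ✓
e: Box not p is F, not p is F. ✓
— 4 worlds.
For Diamond p and not p:
a: Diamond p is F, not p is T. ✗
b: Diamond p is F, not p is T. ✗
c: Diamond p is F, not p is F. ✗
d: Diamond p is F, not p is T. ✗
e: Diamond p is T, not p is F. ✗
— 0 worlds.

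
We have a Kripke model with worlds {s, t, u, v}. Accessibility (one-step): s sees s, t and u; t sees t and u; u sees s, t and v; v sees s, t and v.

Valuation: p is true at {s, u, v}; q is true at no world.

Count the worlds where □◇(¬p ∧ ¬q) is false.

s: successors {s, t, u}; ◇(¬p ∧ ¬q) there: s:T, t:T, u:T. ✓
t: successors {t, u}; ◇(¬p ∧ ¬q) there: t:T, u:T. ✓
u: successors {s, t, v}; ◇(¬p ∧ ¬q) there: s:T, t:T, v:T. ✓
v: successors {s, t, v}; ◇(¬p ∧ ¬q) there: s:T, t:T, v:T. ✓
Satisfying worlds: {s, t, u, v}.
So □◇(¬p ∧ ¬q) fails at the other 0 worlds.

0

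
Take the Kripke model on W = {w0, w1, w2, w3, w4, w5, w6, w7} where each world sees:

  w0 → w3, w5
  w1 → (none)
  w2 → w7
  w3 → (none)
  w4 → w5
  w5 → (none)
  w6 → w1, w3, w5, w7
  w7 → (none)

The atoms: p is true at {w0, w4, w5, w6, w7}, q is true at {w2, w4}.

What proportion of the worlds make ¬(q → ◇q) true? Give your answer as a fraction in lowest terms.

w0: q → ◇q is T. ✗
w1: q → ◇q is T. ✗
w2: q → ◇q is F. ✓
w3: q → ◇q is T. ✗
w4: q → ◇q is F. ✓
w5: q → ◇q is T. ✗
w6: q → ◇q is T. ✗
w7: q → ◇q is T. ✗
That's 2 of 8 worlds, so 2/8 = 1/4.

1/4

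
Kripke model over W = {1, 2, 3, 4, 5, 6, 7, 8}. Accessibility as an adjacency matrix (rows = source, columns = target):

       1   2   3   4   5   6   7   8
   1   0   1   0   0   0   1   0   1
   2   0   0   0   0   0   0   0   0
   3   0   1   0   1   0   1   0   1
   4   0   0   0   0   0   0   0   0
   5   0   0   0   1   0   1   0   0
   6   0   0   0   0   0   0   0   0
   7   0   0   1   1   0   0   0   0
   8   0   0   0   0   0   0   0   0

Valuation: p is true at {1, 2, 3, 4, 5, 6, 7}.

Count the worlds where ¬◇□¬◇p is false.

1: ◇□¬◇p is T. ✗
2: ◇□¬◇p is F. ✓
3: ◇□¬◇p is T. ✗
4: ◇□¬◇p is F. ✓
5: ◇□¬◇p is T. ✗
6: ◇□¬◇p is F. ✓
7: ◇□¬◇p is T. ✗
8: ◇□¬◇p is F. ✓
Satisfying worlds: {2, 4, 6, 8}.
So ¬◇□¬◇p fails at the other 4 worlds.

4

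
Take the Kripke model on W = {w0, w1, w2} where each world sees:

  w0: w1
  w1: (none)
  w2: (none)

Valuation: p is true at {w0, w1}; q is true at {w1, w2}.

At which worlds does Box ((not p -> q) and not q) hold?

{w1, w2}

w0: successors {w1}; (not p -> q) and not q there: w1:F. ✗
w1: no successors, so Box ((not p -> q) and not q) holds vacuously. ✓
w2: no successors, so Box ((not p -> q) and not q) holds vacuously. ✓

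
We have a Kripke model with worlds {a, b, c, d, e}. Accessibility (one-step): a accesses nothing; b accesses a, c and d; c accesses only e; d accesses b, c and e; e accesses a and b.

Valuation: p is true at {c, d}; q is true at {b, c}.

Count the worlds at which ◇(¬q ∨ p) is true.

a: no successors, so ◇(¬q ∨ p) fails. ✗
b: successors {a, c, d}; ¬q ∨ p there: a:T, c:T, d:T. ✓
c: successors {e}; ¬q ∨ p there: e:T. ✓
d: successors {b, c, e}; ¬q ∨ p there: b:F, c:T, e:T. ✓
e: successors {a, b}; ¬q ∨ p there: a:T, b:F. ✓
Satisfying worlds: {b, c, d, e}.

4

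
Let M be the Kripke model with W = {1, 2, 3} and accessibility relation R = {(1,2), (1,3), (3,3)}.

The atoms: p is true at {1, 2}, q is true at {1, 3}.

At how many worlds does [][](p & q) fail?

2

1: successors {2, 3}; [](p & q) there: 2:T, 3:F. ✗
2: no successors, so [][](p & q) holds vacuously. ✓
3: successors {3}; [](p & q) there: 3:F. ✗
Satisfying worlds: {2}.
So [][](p & q) fails at the other 2 worlds.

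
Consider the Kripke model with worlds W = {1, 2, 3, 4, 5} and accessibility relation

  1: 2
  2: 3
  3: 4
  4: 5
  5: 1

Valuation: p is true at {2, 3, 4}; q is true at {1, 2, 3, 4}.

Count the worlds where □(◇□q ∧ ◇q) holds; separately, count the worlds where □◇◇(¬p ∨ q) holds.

3 and 5

For □(◇□q ∧ ◇q):
1: successors {2}; ◇□q ∧ ◇q there: 2:T. ✓
2: successors {3}; ◇□q ∧ ◇q there: 3:F. ✗
3: successors {4}; ◇□q ∧ ◇q there: 4:F. ✗
4: successors {5}; ◇□q ∧ ◇q there: 5:T. ✓
5: successors {1}; ◇□q ∧ ◇q there: 1:T. ✓
— 3 worlds.
For □◇◇(¬p ∨ q):
1: successors {2}; ◇◇(¬p ∨ q) there: 2:T. ✓
2: successors {3}; ◇◇(¬p ∨ q) there: 3:T. ✓
3: successors {4}; ◇◇(¬p ∨ q) there: 4:T. ✓
4: successors {5}; ◇◇(¬p ∨ q) there: 5:T. ✓
5: successors {1}; ◇◇(¬p ∨ q) there: 1:T. ✓
— 5 worlds.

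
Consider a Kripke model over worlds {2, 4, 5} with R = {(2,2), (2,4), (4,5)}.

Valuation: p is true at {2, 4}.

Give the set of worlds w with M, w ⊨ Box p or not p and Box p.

2: Box p is T, not p and Box p is F. ✓
4: Box p is F, not p and Box p is F. ✗
5: Box p is T, not p and Box p is T. ✓

{2, 5}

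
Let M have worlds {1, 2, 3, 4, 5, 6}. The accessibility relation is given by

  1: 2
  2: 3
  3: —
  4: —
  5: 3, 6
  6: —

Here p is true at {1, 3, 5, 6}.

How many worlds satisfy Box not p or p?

1: Box not p is T, p is T. ✓
2: Box not p is F, p is F. ✗
3: Box not p is T, p is T. ✓
4: Box not p is T, p is F. ✓
5: Box not p is F, p is T. ✓
6: Box not p is T, p is T. ✓
Satisfying worlds: {1, 3, 4, 5, 6}.

5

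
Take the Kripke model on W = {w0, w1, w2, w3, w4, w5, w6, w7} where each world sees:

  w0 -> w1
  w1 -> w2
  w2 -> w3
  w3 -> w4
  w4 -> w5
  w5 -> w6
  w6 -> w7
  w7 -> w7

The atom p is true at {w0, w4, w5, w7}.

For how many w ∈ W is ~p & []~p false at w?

6

w0: ~p is F, []~p is T. ✗
w1: ~p is T, []~p is T. ✓
w2: ~p is T, []~p is T. ✓
w3: ~p is T, []~p is F. ✗
w4: ~p is F, []~p is F. ✗
w5: ~p is F, []~p is T. ✗
w6: ~p is T, []~p is F. ✗
w7: ~p is F, []~p is F. ✗
Satisfying worlds: {w1, w2}.
So ~p & []~p fails at the other 6 worlds.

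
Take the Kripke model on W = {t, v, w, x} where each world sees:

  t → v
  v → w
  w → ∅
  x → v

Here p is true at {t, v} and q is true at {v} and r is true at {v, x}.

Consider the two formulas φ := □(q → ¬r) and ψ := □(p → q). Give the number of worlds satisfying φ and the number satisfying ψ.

2 and 4

For □(q → ¬r):
t: successors {v}; q → ¬r there: v:F. ✗
v: successors {w}; q → ¬r there: w:T. ✓
w: no successors, so □(q → ¬r) holds vacuously. ✓
x: successors {v}; q → ¬r there: v:F. ✗
— 2 worlds.
For □(p → q):
t: successors {v}; p → q there: v:T. ✓
v: successors {w}; p → q there: w:T. ✓
w: no successors, so □(p → q) holds vacuously. ✓
x: successors {v}; p → q there: v:T. ✓
— 4 worlds.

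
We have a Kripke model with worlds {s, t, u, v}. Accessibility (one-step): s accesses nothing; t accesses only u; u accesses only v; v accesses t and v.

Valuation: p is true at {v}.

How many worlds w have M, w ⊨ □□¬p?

1

s: no successors, so □□¬p holds vacuously. ✓
t: successors {u}; □¬p there: u:F. ✗
u: successors {v}; □¬p there: v:F. ✗
v: successors {t, v}; □¬p there: t:T, v:F. ✗
Satisfying worlds: {s}.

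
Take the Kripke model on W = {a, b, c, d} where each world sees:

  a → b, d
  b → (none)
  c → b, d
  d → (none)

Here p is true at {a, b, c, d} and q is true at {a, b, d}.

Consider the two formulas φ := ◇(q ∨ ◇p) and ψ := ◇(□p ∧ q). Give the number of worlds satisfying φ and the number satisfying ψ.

2 and 2

For ◇(q ∨ ◇p):
a: successors {b, d}; q ∨ ◇p there: b:T, d:T. ✓
b: no successors, so ◇(q ∨ ◇p) fails. ✗
c: successors {b, d}; q ∨ ◇p there: b:T, d:T. ✓
d: no successors, so ◇(q ∨ ◇p) fails. ✗
— 2 worlds.
For ◇(□p ∧ q):
a: successors {b, d}; □p ∧ q there: b:T, d:T. ✓
b: no successors, so ◇(□p ∧ q) fails. ✗
c: successors {b, d}; □p ∧ q there: b:T, d:T. ✓
d: no successors, so ◇(□p ∧ q) fails. ✗
— 2 worlds.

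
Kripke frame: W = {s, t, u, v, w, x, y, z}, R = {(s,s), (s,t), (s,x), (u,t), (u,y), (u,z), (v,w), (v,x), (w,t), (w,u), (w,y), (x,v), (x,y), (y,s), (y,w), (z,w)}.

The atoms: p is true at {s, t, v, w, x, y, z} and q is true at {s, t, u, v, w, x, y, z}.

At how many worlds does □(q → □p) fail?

s: successors {s, t, x}; q → □p there: s:T, t:T, x:T. ✓
t: no successors, so □(q → □p) holds vacuously. ✓
u: successors {t, y, z}; q → □p there: t:T, y:T, z:T. ✓
v: successors {w, x}; q → □p there: w:F, x:T. ✗
w: successors {t, u, y}; q → □p there: t:T, u:T, y:T. ✓
x: successors {v, y}; q → □p there: v:T, y:T. ✓
y: successors {s, w}; q → □p there: s:T, w:F. ✗
z: successors {w}; q → □p there: w:F. ✗
Satisfying worlds: {s, t, u, w, x}.
So □(q → □p) fails at the other 3 worlds.

3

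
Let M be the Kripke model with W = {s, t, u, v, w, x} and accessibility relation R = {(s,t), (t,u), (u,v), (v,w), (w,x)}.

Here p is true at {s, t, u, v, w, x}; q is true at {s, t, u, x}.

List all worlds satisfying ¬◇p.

s: ◇p is T. ✗
t: ◇p is T. ✗
u: ◇p is T. ✗
v: ◇p is T. ✗
w: ◇p is T. ✗
x: ◇p is F. ✓

{x}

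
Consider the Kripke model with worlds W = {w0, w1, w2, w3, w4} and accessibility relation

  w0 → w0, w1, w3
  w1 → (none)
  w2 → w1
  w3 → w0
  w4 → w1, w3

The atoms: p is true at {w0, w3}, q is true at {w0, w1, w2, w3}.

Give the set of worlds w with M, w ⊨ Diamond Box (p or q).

w0: successors {w0, w1, w3}; Box (p or q) there: w0:T, w1:T, w3:T. ✓
w1: no successors, so Diamond Box (p or q) fails. ✗
w2: successors {w1}; Box (p or q) there: w1:T. ✓
w3: successors {w0}; Box (p or q) there: w0:T. ✓
w4: successors {w1, w3}; Box (p or q) there: w1:T, w3:T. ✓

{w0, w2, w3, w4}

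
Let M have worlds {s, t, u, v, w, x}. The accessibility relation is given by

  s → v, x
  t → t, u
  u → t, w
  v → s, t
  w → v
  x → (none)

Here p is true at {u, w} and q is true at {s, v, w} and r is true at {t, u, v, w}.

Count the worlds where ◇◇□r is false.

1

s: successors {v, x}; ◇□r there: v:T, x:F. ✓
t: successors {t, u}; ◇□r there: t:T, u:T. ✓
u: successors {t, w}; ◇□r there: t:T, w:F. ✓
v: successors {s, t}; ◇□r there: s:T, t:T. ✓
w: successors {v}; ◇□r there: v:T. ✓
x: no successors, so ◇◇□r fails. ✗
Satisfying worlds: {s, t, u, v, w}.
So ◇◇□r fails at the other 1 world.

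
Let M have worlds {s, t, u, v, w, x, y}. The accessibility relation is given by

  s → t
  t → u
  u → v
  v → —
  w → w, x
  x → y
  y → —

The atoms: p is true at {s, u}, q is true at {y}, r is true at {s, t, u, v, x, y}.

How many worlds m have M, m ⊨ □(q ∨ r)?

s: successors {t}; q ∨ r there: t:T. ✓
t: successors {u}; q ∨ r there: u:T. ✓
u: successors {v}; q ∨ r there: v:T. ✓
v: no successors, so □(q ∨ r) holds vacuously. ✓
w: successors {w, x}; q ∨ r there: w:F, x:T. ✗
x: successors {y}; q ∨ r there: y:T. ✓
y: no successors, so □(q ∨ r) holds vacuously. ✓
Satisfying worlds: {s, t, u, v, x, y}.

6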